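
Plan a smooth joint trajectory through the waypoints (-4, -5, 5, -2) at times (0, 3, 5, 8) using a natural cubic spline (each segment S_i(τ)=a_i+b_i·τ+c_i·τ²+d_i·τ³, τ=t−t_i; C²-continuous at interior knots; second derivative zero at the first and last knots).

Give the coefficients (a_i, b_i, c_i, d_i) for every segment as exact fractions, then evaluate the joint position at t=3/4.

Δ: Δ0=-1/3, Δ1=5, Δ2=-7/3
row 1: diag=10, rhs=32; c'=1/5, d'=16/5
row 2: denom=10−2·1/5=48/5; d'=(-44−2·16/5)/(48/5)=-21/4
back: M2=-21/4
back: M1=16/5−1/5·-21/4=17/4
M: M0=0, M1=17/4, M2=-21/4, M3=0
seg 0: a=-4, c=M0/2=0, d=(M1−M0)/(6·3)=17/72, b=Δ0−h0·(2M0+M1)/6=-59/24
seg 1: a=-5, c=M1/2=17/8, d=(M2−M1)/(6·2)=-19/24, b=Δ1−h1·(2M1+M2)/6=47/12
seg 2: a=5, c=M2/2=-21/8, d=(M3−M2)/(6·3)=7/24, b=Δ2−h2·(2M2+M3)/6=35/12
t_q=3/4 → seg 0, τ=3/4; S=-4+-59/24·τ+0·τ²+17/72·τ³=-2941/512

  seg 0: a=-4 b=-59/24 c=0 d=17/72
  seg 1: a=-5 b=47/12 c=17/8 d=-19/24
  seg 2: a=5 b=35/12 c=-21/8 d=7/24
S(3/4) = -2941/512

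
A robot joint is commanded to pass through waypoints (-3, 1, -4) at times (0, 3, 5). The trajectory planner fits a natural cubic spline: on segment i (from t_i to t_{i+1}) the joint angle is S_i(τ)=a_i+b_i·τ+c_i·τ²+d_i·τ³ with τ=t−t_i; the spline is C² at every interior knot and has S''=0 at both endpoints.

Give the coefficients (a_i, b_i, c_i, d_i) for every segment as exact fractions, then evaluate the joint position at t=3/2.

  seg 0: a=-3 b=149/60 c=0 d=-23/180
  seg 1: a=1 b=-29/30 c=-23/20 d=23/120
S(3/2) = 47/160

Δ: Δ0=4/3, Δ1=-5/2
row 1: diag=10, rhs=-23; c'=1/5, d'=-23/10
back: M1=-23/10
M: M0=0, M1=-23/10, M2=0
seg 0: a=-3, c=M0/2=0, d=(M1−M0)/(6·3)=-23/180, b=Δ0−h0·(2M0+M1)/6=149/60
seg 1: a=1, c=M1/2=-23/20, d=(M2−M1)/(6·2)=23/120, b=Δ1−h1·(2M1+M2)/6=-29/30
t_q=3/2 → seg 0, τ=3/2; S=-3+149/60·τ+0·τ²+-23/180·τ³=47/160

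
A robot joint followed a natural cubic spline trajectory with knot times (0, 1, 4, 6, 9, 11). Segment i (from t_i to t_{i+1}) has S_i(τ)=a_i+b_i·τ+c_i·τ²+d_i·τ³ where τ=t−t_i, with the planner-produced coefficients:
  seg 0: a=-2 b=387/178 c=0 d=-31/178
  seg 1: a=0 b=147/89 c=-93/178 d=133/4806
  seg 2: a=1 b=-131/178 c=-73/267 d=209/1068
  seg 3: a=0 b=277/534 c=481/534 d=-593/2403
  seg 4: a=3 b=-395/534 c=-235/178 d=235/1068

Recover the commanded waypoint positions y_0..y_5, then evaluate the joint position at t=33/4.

y_0=-2 y_1=0 y_2=1 y_3=0 y_4=3 y_5=-2
S(33/4) = 16611/5696

y_0 = S_0(0) = a_0 = -2
y_1 = S_1(0) = a_1 = 0
y_2 = S_2(0) = a_2 = 1
y_3 = S_3(0) = a_3 = 0
y_4 = S_4(0) = a_4 = 3
y_5 = S_4(2) = -2
t_q=33/4 is in segment 3 (τ=9/4); S_3(τ)=16611/5696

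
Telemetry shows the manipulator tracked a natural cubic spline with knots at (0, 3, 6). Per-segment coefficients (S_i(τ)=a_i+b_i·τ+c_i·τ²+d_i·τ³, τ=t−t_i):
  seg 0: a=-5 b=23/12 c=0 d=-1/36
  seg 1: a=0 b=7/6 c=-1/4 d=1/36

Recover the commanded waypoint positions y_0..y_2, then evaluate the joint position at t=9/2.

y_0=-5 y_1=0 y_2=2
S(9/2) = 41/32

y_0 = S_0(0) = a_0 = -5
y_1 = S_1(0) = a_1 = 0
y_2 = S_1(3) = 2
t_q=9/2 is in segment 1 (τ=3/2); S_1(τ)=41/32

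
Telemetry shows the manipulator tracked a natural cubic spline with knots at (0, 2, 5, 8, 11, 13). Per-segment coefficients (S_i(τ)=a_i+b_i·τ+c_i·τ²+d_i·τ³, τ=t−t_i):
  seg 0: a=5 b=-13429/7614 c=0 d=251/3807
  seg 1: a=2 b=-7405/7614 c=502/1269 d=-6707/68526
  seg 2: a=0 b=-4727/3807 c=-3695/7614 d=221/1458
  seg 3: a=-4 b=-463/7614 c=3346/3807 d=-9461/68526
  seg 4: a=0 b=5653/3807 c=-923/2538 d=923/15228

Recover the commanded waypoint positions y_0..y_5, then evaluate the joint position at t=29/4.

y_0 = S_0(0) = a_0 = 5
y_1 = S_1(0) = a_1 = 2
y_2 = S_2(0) = a_2 = 0
y_3 = S_3(0) = a_3 = -4
y_4 = S_4(0) = a_4 = 0
y_5 = S_4(2) = 2
t_q=29/4 is in segment 2 (τ=9/4); S_2(τ)=-190801/54144

y_0=5 y_1=2 y_2=0 y_3=-4 y_4=0 y_5=2
S(29/4) = -190801/54144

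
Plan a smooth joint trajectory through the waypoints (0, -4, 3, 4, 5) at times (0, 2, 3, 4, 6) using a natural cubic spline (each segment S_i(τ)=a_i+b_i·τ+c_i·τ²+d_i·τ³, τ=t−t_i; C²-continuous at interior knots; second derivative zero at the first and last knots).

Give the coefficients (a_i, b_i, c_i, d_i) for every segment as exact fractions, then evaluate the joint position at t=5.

Δ: Δ0=-2, Δ1=7, Δ2=1, Δ3=1/2
row 1: diag=6, rhs=54; c'=1/6, d'=9
row 2: denom=4−1·1/6=23/6; d'=(-36−1·9)/(23/6)=-270/23
row 3: denom=6−1·6/23=132/23; d'=(-3−1·-270/23)/(132/23)=67/44
back: M3=67/44
back: M2=-270/23−6/23·67/44=-267/22
back: M1=9−1/6·-267/22=485/44
M: M0=0, M1=485/44, M2=-267/22, M3=67/44, M4=0
seg 0: a=0, c=M0/2=0, d=(M1−M0)/(6·2)=485/528, b=Δ0−h0·(2M0+M1)/6=-749/132
seg 1: a=-4, c=M1/2=485/88, d=(M2−M1)/(6·1)=-1019/264, b=Δ1−h1·(2M1+M2)/6=353/66
seg 2: a=3, c=M2/2=-267/44, d=(M3−M2)/(6·1)=601/264, b=Δ2−h2·(2M2+M3)/6=115/24
seg 3: a=4, c=M3/2=67/88, d=(M4−M3)/(6·2)=-67/528, b=Δ3−h3·(2M3+M4)/6=-17/33
t_q=5 → seg 3, τ=1; S=4+-17/33·τ+67/88·τ²+-67/528·τ³=725/176

  seg 0: a=0 b=-749/132 c=0 d=485/528
  seg 1: a=-4 b=353/66 c=485/88 d=-1019/264
  seg 2: a=3 b=115/24 c=-267/44 d=601/264
  seg 3: a=4 b=-17/33 c=67/88 d=-67/528
S(5) = 725/176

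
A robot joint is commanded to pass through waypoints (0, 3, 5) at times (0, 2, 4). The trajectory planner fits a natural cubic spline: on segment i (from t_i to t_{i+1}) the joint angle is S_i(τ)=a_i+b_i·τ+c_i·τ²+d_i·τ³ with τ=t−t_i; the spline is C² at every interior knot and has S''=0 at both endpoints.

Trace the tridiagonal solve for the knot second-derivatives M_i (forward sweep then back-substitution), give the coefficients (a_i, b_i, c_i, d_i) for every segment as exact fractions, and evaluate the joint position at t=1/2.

  seg 0: a=0 b=13/8 c=0 d=-1/32
  seg 1: a=3 b=5/4 c=-3/16 d=1/32
S(1/2) = 207/256

Δ: Δ0=3/2, Δ1=1
row 1: diag=8, rhs=-3; c'=1/4, d'=-3/8
back: M1=-3/8
M: M0=0, M1=-3/8, M2=0
seg 0: a=0, c=M0/2=0, d=(M1−M0)/(6·2)=-1/32, b=Δ0−h0·(2M0+M1)/6=13/8
seg 1: a=3, c=M1/2=-3/16, d=(M2−M1)/(6·2)=1/32, b=Δ1−h1·(2M1+M2)/6=5/4
t_q=1/2 → seg 0, τ=1/2; S=0+13/8·τ+0·τ²+-1/32·τ³=207/256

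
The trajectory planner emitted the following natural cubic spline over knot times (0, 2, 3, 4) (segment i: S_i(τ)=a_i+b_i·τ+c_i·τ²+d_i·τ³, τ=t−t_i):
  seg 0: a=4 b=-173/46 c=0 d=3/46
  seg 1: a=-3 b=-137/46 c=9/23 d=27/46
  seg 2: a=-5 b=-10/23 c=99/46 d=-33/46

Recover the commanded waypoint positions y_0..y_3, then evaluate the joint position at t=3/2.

y_0=4 y_1=-3 y_2=-5 y_3=-4
S(3/2) = -523/368

y_0 = S_0(0) = a_0 = 4
y_1 = S_1(0) = a_1 = -3
y_2 = S_2(0) = a_2 = -5
y_3 = S_2(1) = -4
t_q=3/2 is in segment 0 (τ=3/2); S_0(τ)=-523/368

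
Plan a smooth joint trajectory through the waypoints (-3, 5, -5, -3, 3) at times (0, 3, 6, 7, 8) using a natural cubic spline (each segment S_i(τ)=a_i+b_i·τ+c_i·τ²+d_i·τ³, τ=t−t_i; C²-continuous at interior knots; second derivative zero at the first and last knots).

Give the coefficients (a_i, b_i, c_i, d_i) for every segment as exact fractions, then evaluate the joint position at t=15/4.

Δ: Δ0=8/3, Δ1=-10/3, Δ2=2, Δ3=6
row 1: diag=12, rhs=-36; c'=1/4, d'=-3
row 2: denom=8−3·1/4=29/4; d'=(32−3·-3)/(29/4)=164/29
row 3: denom=4−1·4/29=112/29; d'=(24−1·164/29)/(112/29)=19/4
back: M3=19/4
back: M2=164/29−4/29·19/4=5
back: M1=-3−1/4·5=-17/4
M: M0=0, M1=-17/4, M2=5, M3=19/4, M4=0
seg 0: a=-3, c=M0/2=0, d=(M1−M0)/(6·3)=-17/72, b=Δ0−h0·(2M0+M1)/6=115/24
seg 1: a=5, c=M1/2=-17/8, d=(M2−M1)/(6·3)=37/72, b=Δ1−h1·(2M1+M2)/6=-19/12
seg 2: a=-5, c=M2/2=5/2, d=(M3−M2)/(6·1)=-1/24, b=Δ2−h2·(2M2+M3)/6=-11/24
seg 3: a=-3, c=M3/2=19/8, d=(M4−M3)/(6·1)=-19/24, b=Δ3−h3·(2M3+M4)/6=53/12
t_q=15/4 → seg 1, τ=3/4; S=5+-19/12·τ+-17/8·τ²+37/72·τ³=1451/512

  seg 0: a=-3 b=115/24 c=0 d=-17/72
  seg 1: a=5 b=-19/12 c=-17/8 d=37/72
  seg 2: a=-5 b=-11/24 c=5/2 d=-1/24
  seg 3: a=-3 b=53/12 c=19/8 d=-19/24
S(15/4) = 1451/512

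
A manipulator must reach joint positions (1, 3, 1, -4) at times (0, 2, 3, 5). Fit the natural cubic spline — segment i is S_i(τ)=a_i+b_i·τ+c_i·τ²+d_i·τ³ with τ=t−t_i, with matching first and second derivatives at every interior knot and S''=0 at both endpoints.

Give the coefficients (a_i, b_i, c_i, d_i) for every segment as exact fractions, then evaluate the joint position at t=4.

Δ: Δ0=1, Δ1=-2, Δ2=-5/2
row 1: diag=6, rhs=-18; c'=1/6, d'=-3
row 2: denom=6−1·1/6=35/6; d'=(-3−1·-3)/(35/6)=0
back: M2=0
back: M1=-3−1/6·0=-3
M: M0=0, M1=-3, M2=0, M3=0
seg 0: a=1, c=M0/2=0, d=(M1−M0)/(6·2)=-1/4, b=Δ0−h0·(2M0+M1)/6=2
seg 1: a=3, c=M1/2=-3/2, d=(M2−M1)/(6·1)=1/2, b=Δ1−h1·(2M1+M2)/6=-1
seg 2: a=1, c=M2/2=0, d=(M3−M2)/(6·2)=0, b=Δ2−h2·(2M2+M3)/6=-5/2
t_q=4 → seg 2, τ=1; S=1+-5/2·τ+0·τ²+0·τ³=-3/2

  seg 0: a=1 b=2 c=0 d=-1/4
  seg 1: a=3 b=-1 c=-3/2 d=1/2
  seg 2: a=1 b=-5/2 c=0 d=0
S(4) = -3/2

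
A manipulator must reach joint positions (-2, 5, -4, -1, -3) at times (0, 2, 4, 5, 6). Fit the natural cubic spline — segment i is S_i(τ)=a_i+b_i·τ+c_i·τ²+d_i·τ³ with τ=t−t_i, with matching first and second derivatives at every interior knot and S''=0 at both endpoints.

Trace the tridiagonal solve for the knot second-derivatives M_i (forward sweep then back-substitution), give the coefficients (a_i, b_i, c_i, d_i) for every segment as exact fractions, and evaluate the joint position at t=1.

  seg 0: a=-2 b=137/21 c=0 d=-127/168
  seg 1: a=5 b=-107/42 c=-127/28 d=299/168
  seg 2: a=-4 b=2/3 c=43/7 d=-80/21
  seg 3: a=-1 b=32/21 c=-37/7 d=37/21
S(1) = 211/56

Δ: Δ0=7/2, Δ1=-9/2, Δ2=3, Δ3=-2
row 1: diag=8, rhs=-48; c'=1/4, d'=-6
row 2: denom=6−2·1/4=11/2; d'=(45−2·-6)/(11/2)=114/11
row 3: denom=4−1·2/11=42/11; d'=(-30−1·114/11)/(42/11)=-74/7
back: M3=-74/7
back: M2=114/11−2/11·-74/7=86/7
back: M1=-6−1/4·86/7=-127/14
M: M0=0, M1=-127/14, M2=86/7, M3=-74/7, M4=0
seg 0: a=-2, c=M0/2=0, d=(M1−M0)/(6·2)=-127/168, b=Δ0−h0·(2M0+M1)/6=137/21
seg 1: a=5, c=M1/2=-127/28, d=(M2−M1)/(6·2)=299/168, b=Δ1−h1·(2M1+M2)/6=-107/42
seg 2: a=-4, c=M2/2=43/7, d=(M3−M2)/(6·1)=-80/21, b=Δ2−h2·(2M2+M3)/6=2/3
seg 3: a=-1, c=M3/2=-37/7, d=(M4−M3)/(6·1)=37/21, b=Δ3−h3·(2M3+M4)/6=32/21
t_q=1 → seg 0, τ=1; S=-2+137/21·τ+0·τ²+-127/168·τ³=211/56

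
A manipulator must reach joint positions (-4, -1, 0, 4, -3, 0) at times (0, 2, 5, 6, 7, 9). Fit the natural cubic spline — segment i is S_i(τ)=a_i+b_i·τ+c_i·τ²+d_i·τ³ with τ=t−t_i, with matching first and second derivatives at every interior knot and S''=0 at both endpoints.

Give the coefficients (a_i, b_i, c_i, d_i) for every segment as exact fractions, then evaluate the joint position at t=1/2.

Δ: Δ0=3/2, Δ1=1/3, Δ2=4, Δ3=-7, Δ4=3/2
row 1: diag=10, rhs=-7; c'=3/10, d'=-7/10
row 2: denom=8−3·3/10=71/10; d'=(22−3·-7/10)/(71/10)=241/71
row 3: denom=4−1·10/71=274/71; d'=(-66−1·241/71)/(274/71)=-4927/274
row 4: denom=6−1·71/274=1573/274; d'=(51−1·-4927/274)/(1573/274)=18901/1573
back: M4=18901/1573
back: M3=-4927/274−71/274·18901/1573=-33183/1573
back: M2=241/71−10/71·-33183/1573=10013/1573
back: M1=-7/10−3/10·10013/1573=-4105/1573
M: M0=0, M1=-4105/1573, M2=10013/1573, M3=-33183/1573, M4=18901/1573, M5=0
seg 0: a=-4, c=M0/2=0, d=(M1−M0)/(6·2)=-4105/18876, b=Δ0−h0·(2M0+M1)/6=22367/9438
seg 1: a=-1, c=M1/2=-4105/3146, d=(M2−M1)/(6·3)=181/363, b=Δ1−h1·(2M1+M2)/6=-2263/9438
seg 2: a=0, c=M2/2=10013/3146, d=(M3−M2)/(6·1)=-21598/4719, b=Δ2−h2·(2M2+M3)/6=50909/9438
seg 3: a=4, c=M3/2=-33183/3146, d=(M4−M3)/(6·1)=26042/4719, b=Δ3−h3·(2M3+M4)/6=-1691/858
seg 4: a=-3, c=M4/2=18901/3146, d=(M5−M4)/(6·2)=-18901/18876, b=Δ4−h4·(2M4+M5)/6=-61447/9438
t_q=1/2 → seg 0, τ=1/2; S=-4+22367/9438·τ+0·τ²+-4105/18876·τ³=-143067/50336

  seg 0: a=-4 b=22367/9438 c=0 d=-4105/18876
  seg 1: a=-1 b=-2263/9438 c=-4105/3146 d=181/363
  seg 2: a=0 b=50909/9438 c=10013/3146 d=-21598/4719
  seg 3: a=4 b=-1691/858 c=-33183/3146 d=26042/4719
  seg 4: a=-3 b=-61447/9438 c=18901/3146 d=-18901/18876
S(1/2) = -143067/50336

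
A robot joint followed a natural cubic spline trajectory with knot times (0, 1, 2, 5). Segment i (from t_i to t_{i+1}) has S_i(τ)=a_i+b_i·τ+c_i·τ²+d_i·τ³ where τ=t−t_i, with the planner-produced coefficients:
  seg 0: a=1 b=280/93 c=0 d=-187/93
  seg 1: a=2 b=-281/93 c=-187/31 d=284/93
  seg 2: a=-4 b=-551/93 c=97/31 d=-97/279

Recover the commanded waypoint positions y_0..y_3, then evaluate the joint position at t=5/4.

y_0 = S_0(0) = a_0 = 1
y_1 = S_1(0) = a_1 = 2
y_2 = S_2(0) = a_2 = -4
y_3 = S_2(3) = -3
t_q=5/4 is in segment 1 (τ=1/4); S_1(τ)=227/248

y_0=1 y_1=2 y_2=-4 y_3=-3
S(5/4) = 227/248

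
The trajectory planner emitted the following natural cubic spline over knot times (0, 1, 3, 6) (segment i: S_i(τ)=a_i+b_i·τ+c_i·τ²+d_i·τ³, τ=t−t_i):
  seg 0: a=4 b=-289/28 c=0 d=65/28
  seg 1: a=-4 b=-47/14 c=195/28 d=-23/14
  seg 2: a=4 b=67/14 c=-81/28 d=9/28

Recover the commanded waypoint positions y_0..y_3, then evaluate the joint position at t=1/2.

y_0=4 y_1=-4 y_2=4 y_3=1
S(1/2) = -195/224

y_0 = S_0(0) = a_0 = 4
y_1 = S_1(0) = a_1 = -4
y_2 = S_2(0) = a_2 = 4
y_3 = S_2(3) = 1
t_q=1/2 is in segment 0 (τ=1/2); S_0(τ)=-195/224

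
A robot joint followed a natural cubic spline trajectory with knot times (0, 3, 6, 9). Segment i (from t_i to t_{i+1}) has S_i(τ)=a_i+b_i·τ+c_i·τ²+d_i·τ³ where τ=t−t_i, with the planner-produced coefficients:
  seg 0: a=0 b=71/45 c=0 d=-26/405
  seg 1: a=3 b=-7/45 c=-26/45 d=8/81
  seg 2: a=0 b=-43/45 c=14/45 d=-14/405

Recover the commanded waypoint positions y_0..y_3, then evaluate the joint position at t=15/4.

y_0=0 y_1=3 y_2=0 y_3=-1
S(15/4) = 13/5

y_0 = S_0(0) = a_0 = 0
y_1 = S_1(0) = a_1 = 3
y_2 = S_2(0) = a_2 = 0
y_3 = S_2(3) = -1
t_q=15/4 is in segment 1 (τ=3/4); S_1(τ)=13/5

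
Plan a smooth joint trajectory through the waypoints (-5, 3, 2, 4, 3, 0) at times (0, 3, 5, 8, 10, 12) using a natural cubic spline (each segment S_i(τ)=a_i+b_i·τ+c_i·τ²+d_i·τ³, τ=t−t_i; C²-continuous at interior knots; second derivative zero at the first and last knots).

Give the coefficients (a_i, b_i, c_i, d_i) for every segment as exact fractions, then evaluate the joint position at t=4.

  seg 0: a=-5 b=1546/411 c=0 d=-50/411
  seg 1: a=3 b=196/411 c=-150/137 d=997/3288
  seg 2: a=2 b=-217/822 c=397/548 d=-227/1644
  seg 3: a=4 b=583/1644 c=-71/137 d=299/6576
  seg 4: a=3 b=-482/411 c=-269/1096 d=269/6576
S(4) = 2943/1096

Δ: Δ0=8/3, Δ1=-1/2, Δ2=2/3, Δ3=-1/2, Δ4=-3/2
row 1: diag=10, rhs=-19; c'=1/5, d'=-19/10
row 2: denom=10−2·1/5=48/5; d'=(7−2·-19/10)/(48/5)=9/8
row 3: denom=10−3·5/16=145/16; d'=(-7−3·9/8)/(145/16)=-166/145
row 4: denom=8−2·32/145=1096/145; d'=(-6−2·-166/145)/(1096/145)=-269/548
back: M4=-269/548
back: M3=-166/145−32/145·-269/548=-142/137
back: M2=9/8−5/16·-142/137=397/274
back: M1=-19/10−1/5·397/274=-300/137
M: M0=0, M1=-300/137, M2=397/274, M3=-142/137, M4=-269/548, M5=0
seg 0: a=-5, c=M0/2=0, d=(M1−M0)/(6·3)=-50/411, b=Δ0−h0·(2M0+M1)/6=1546/411
seg 1: a=3, c=M1/2=-150/137, d=(M2−M1)/(6·2)=997/3288, b=Δ1−h1·(2M1+M2)/6=196/411
seg 2: a=2, c=M2/2=397/548, d=(M3−M2)/(6·3)=-227/1644, b=Δ2−h2·(2M2+M3)/6=-217/822
seg 3: a=4, c=M3/2=-71/137, d=(M4−M3)/(6·2)=299/6576, b=Δ3−h3·(2M3+M4)/6=583/1644
seg 4: a=3, c=M4/2=-269/1096, d=(M5−M4)/(6·2)=269/6576, b=Δ4−h4·(2M4+M5)/6=-482/411
t_q=4 → seg 1, τ=1; S=3+196/411·τ+-150/137·τ²+997/3288·τ³=2943/1096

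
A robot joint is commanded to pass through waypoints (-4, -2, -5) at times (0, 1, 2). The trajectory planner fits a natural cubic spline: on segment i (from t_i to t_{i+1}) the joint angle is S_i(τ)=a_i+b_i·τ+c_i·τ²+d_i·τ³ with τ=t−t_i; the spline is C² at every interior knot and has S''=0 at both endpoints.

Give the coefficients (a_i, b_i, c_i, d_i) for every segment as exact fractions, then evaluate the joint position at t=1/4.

Δ: Δ0=2, Δ1=-3
row 1: diag=4, rhs=-30; c'=1/4, d'=-15/2
back: M1=-15/2
M: M0=0, M1=-15/2, M2=0
seg 0: a=-4, c=M0/2=0, d=(M1−M0)/(6·1)=-5/4, b=Δ0−h0·(2M0+M1)/6=13/4
seg 1: a=-2, c=M1/2=-15/4, d=(M2−M1)/(6·1)=5/4, b=Δ1−h1·(2M1+M2)/6=-1/2
t_q=1/4 → seg 0, τ=1/4; S=-4+13/4·τ+0·τ²+-5/4·τ³=-821/256

  seg 0: a=-4 b=13/4 c=0 d=-5/4
  seg 1: a=-2 b=-1/2 c=-15/4 d=5/4
S(1/4) = -821/256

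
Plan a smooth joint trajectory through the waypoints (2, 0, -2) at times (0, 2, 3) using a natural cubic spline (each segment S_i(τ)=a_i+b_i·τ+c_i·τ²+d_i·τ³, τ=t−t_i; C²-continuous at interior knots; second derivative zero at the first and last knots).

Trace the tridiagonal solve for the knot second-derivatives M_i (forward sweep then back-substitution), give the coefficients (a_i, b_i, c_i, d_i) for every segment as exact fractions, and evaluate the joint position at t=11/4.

  seg 0: a=2 b=-2/3 c=0 d=-1/12
  seg 1: a=0 b=-5/3 c=-1/2 d=1/6
S(11/4) = -187/128

Δ: Δ0=-1, Δ1=-2
row 1: diag=6, rhs=-6; c'=1/6, d'=-1
back: M1=-1
M: M0=0, M1=-1, M2=0
seg 0: a=2, c=M0/2=0, d=(M1−M0)/(6·2)=-1/12, b=Δ0−h0·(2M0+M1)/6=-2/3
seg 1: a=0, c=M1/2=-1/2, d=(M2−M1)/(6·1)=1/6, b=Δ1−h1·(2M1+M2)/6=-5/3
t_q=11/4 → seg 1, τ=3/4; S=0+-5/3·τ+-1/2·τ²+1/6·τ³=-187/128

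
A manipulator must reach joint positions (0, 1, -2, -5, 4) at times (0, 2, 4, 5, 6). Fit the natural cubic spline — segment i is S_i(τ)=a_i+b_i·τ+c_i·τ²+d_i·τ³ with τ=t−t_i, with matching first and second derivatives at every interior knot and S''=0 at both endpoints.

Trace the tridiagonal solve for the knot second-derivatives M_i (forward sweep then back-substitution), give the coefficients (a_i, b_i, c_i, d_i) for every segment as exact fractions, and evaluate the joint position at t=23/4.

Δ: Δ0=1/2, Δ1=-3/2, Δ2=-3, Δ3=9
row 1: diag=8, rhs=-12; c'=1/4, d'=-3/2
row 2: denom=6−2·1/4=11/2; d'=(-9−2·-3/2)/(11/2)=-12/11
row 3: denom=4−1·2/11=42/11; d'=(72−1·-12/11)/(42/11)=134/7
back: M3=134/7
back: M2=-12/11−2/11·134/7=-32/7
back: M1=-3/2−1/4·-32/7=-5/14
M: M0=0, M1=-5/14, M2=-32/7, M3=134/7, M4=0
seg 0: a=0, c=M0/2=0, d=(M1−M0)/(6·2)=-5/168, b=Δ0−h0·(2M0+M1)/6=13/21
seg 1: a=1, c=M1/2=-5/28, d=(M2−M1)/(6·2)=-59/168, b=Δ1−h1·(2M1+M2)/6=11/42
seg 2: a=-2, c=M2/2=-16/7, d=(M3−M2)/(6·1)=83/21, b=Δ2−h2·(2M2+M3)/6=-14/3
seg 3: a=-5, c=M3/2=67/7, d=(M4−M3)/(6·1)=-67/21, b=Δ3−h3·(2M3+M4)/6=55/21
t_q=23/4 → seg 3, τ=3/4; S=-5+55/21·τ+67/7·τ²+-67/21·τ³=449/448

  seg 0: a=0 b=13/21 c=0 d=-5/168
  seg 1: a=1 b=11/42 c=-5/28 d=-59/168
  seg 2: a=-2 b=-14/3 c=-16/7 d=83/21
  seg 3: a=-5 b=55/21 c=67/7 d=-67/21
S(23/4) = 449/448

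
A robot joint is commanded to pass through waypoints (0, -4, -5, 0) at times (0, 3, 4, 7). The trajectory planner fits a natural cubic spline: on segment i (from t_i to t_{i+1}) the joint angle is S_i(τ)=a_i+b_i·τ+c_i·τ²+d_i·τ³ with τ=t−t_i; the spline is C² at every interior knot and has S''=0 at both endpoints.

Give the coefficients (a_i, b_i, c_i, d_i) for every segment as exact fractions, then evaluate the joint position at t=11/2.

  seg 0: a=0 b=-4/3 c=0 d=0
  seg 1: a=-4 b=-4/3 c=0 d=1/3
  seg 2: a=-5 b=-1/3 c=1 d=-1/9
S(11/2) = -29/8

Δ: Δ0=-4/3, Δ1=-1, Δ2=5/3
row 1: diag=8, rhs=2; c'=1/8, d'=1/4
row 2: denom=8−1·1/8=63/8; d'=(16−1·1/4)/(63/8)=2
back: M2=2
back: M1=1/4−1/8·2=0
M: M0=0, M1=0, M2=2, M3=0
seg 0: a=0, c=M0/2=0, d=(M1−M0)/(6·3)=0, b=Δ0−h0·(2M0+M1)/6=-4/3
seg 1: a=-4, c=M1/2=0, d=(M2−M1)/(6·1)=1/3, b=Δ1−h1·(2M1+M2)/6=-4/3
seg 2: a=-5, c=M2/2=1, d=(M3−M2)/(6·3)=-1/9, b=Δ2−h2·(2M2+M3)/6=-1/3
t_q=11/2 → seg 2, τ=3/2; S=-5+-1/3·τ+1·τ²+-1/9·τ³=-29/8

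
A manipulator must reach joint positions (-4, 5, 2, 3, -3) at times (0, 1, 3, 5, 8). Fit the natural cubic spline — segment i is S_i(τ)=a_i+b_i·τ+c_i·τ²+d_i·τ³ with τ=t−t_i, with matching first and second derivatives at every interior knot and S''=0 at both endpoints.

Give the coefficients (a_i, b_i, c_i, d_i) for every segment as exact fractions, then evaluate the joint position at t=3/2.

Δ: Δ0=9, Δ1=-3/2, Δ2=1/2, Δ3=-2
row 1: diag=6, rhs=-63; c'=1/3, d'=-21/2
row 2: denom=8−2·1/3=22/3; d'=(12−2·-21/2)/(22/3)=9/2
row 3: denom=10−2·3/11=104/11; d'=(-15−2·9/2)/(104/11)=-33/13
back: M3=-33/13
back: M2=9/2−3/11·-33/13=135/26
back: M1=-21/2−1/3·135/26=-159/13
M: M0=0, M1=-159/13, M2=135/26, M3=-33/13, M4=0
seg 0: a=-4, c=M0/2=0, d=(M1−M0)/(6·1)=-53/26, b=Δ0−h0·(2M0+M1)/6=287/26
seg 1: a=5, c=M1/2=-159/26, d=(M2−M1)/(6·2)=151/104, b=Δ1−h1·(2M1+M2)/6=64/13
seg 2: a=2, c=M2/2=135/52, d=(M3−M2)/(6·2)=-67/104, b=Δ2−h2·(2M2+M3)/6=-55/26
seg 3: a=3, c=M3/2=-33/26, d=(M4−M3)/(6·3)=11/78, b=Δ3−h3·(2M3+M4)/6=7/13
t_q=3/2 → seg 1, τ=1/2; S=5+64/13·τ+-159/26·τ²+151/104·τ³=5087/832

  seg 0: a=-4 b=287/26 c=0 d=-53/26
  seg 1: a=5 b=64/13 c=-159/26 d=151/104
  seg 2: a=2 b=-55/26 c=135/52 d=-67/104
  seg 3: a=3 b=7/13 c=-33/26 d=11/78
S(3/2) = 5087/832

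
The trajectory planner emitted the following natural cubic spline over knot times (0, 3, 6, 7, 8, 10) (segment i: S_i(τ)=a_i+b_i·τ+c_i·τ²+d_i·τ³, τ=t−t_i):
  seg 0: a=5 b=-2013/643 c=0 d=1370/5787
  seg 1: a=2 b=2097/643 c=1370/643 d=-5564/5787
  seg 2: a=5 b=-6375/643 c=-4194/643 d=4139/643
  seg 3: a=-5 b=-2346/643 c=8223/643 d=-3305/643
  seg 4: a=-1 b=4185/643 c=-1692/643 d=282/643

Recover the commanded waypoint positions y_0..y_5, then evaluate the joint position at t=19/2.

y_0=5 y_1=2 y_2=5 y_3=-5 y_4=-1 y_5=5
S(19/2) = 11117/2572

y_0 = S_0(0) = a_0 = 5
y_1 = S_1(0) = a_1 = 2
y_2 = S_2(0) = a_2 = 5
y_3 = S_3(0) = a_3 = -5
y_4 = S_4(0) = a_4 = -1
y_5 = S_4(2) = 5
t_q=19/2 is in segment 4 (τ=3/2); S_4(τ)=11117/2572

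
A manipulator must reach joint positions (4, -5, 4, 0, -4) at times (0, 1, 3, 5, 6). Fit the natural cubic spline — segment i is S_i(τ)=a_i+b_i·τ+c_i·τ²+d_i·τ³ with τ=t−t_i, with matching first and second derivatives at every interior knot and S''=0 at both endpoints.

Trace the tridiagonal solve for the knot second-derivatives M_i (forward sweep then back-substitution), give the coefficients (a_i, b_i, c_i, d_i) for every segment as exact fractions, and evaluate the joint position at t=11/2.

Δ: Δ0=-9, Δ1=9/2, Δ2=-2, Δ3=-4
row 1: diag=6, rhs=81; c'=1/3, d'=27/2
row 2: denom=8−2·1/3=22/3; d'=(-39−2·27/2)/(22/3)=-9
row 3: denom=6−2·3/11=60/11; d'=(-12−2·-9)/(60/11)=11/10
back: M3=11/10
back: M2=-9−3/11·11/10=-93/10
back: M1=27/2−1/3·-93/10=83/5
M: M0=0, M1=83/5, M2=-93/10, M3=11/10, M4=0
seg 0: a=4, c=M0/2=0, d=(M1−M0)/(6·1)=83/30, b=Δ0−h0·(2M0+M1)/6=-353/30
seg 1: a=-5, c=M1/2=83/10, d=(M2−M1)/(6·2)=-259/120, b=Δ1−h1·(2M1+M2)/6=-52/15
seg 2: a=4, c=M2/2=-93/20, d=(M3−M2)/(6·2)=13/15, b=Δ2−h2·(2M2+M3)/6=23/6
seg 3: a=0, c=M3/2=11/20, d=(M4−M3)/(6·1)=-11/60, b=Δ3−h3·(2M3+M4)/6=-131/30
t_q=11/2 → seg 3, τ=1/2; S=0+-131/30·τ+11/20·τ²+-11/60·τ³=-331/160

  seg 0: a=4 b=-353/30 c=0 d=83/30
  seg 1: a=-5 b=-52/15 c=83/10 d=-259/120
  seg 2: a=4 b=23/6 c=-93/20 d=13/15
  seg 3: a=0 b=-131/30 c=11/20 d=-11/60
S(11/2) = -331/160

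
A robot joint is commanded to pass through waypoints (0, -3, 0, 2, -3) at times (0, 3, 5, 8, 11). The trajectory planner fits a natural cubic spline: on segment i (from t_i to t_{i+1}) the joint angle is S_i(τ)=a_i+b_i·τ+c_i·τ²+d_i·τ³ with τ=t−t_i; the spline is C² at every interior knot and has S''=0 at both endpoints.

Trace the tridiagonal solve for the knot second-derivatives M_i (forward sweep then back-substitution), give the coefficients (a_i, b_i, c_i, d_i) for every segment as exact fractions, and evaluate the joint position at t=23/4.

Δ: Δ0=-1, Δ1=3/2, Δ2=2/3, Δ3=-5/3
row 1: diag=10, rhs=15; c'=1/5, d'=3/2
row 2: denom=10−2·1/5=48/5; d'=(-5−2·3/2)/(48/5)=-5/6
row 3: denom=12−3·5/16=177/16; d'=(-14−3·-5/6)/(177/16)=-184/177
back: M3=-184/177
back: M2=-5/6−5/16·-184/177=-30/59
back: M1=3/2−1/5·-30/59=189/118
M: M0=0, M1=189/118, M2=-30/59, M3=-184/177, M4=0
seg 0: a=0, c=M0/2=0, d=(M1−M0)/(6·3)=21/236, b=Δ0−h0·(2M0+M1)/6=-425/236
seg 1: a=-3, c=M1/2=189/236, d=(M2−M1)/(6·2)=-83/472, b=Δ1−h1·(2M1+M2)/6=71/118
seg 2: a=0, c=M2/2=-15/59, d=(M3−M2)/(6·3)=-47/1593, b=Δ2−h2·(2M2+M3)/6=100/59
seg 3: a=2, c=M3/2=-92/177, d=(M4−M3)/(6·3)=92/1593, b=Δ3−h3·(2M3+M4)/6=-37/59
t_q=23/4 → seg 2, τ=3/4; S=0+100/59·τ+-15/59·τ²+-47/1593·τ³=4213/3776

  seg 0: a=0 b=-425/236 c=0 d=21/236
  seg 1: a=-3 b=71/118 c=189/236 d=-83/472
  seg 2: a=0 b=100/59 c=-15/59 d=-47/1593
  seg 3: a=2 b=-37/59 c=-92/177 d=92/1593
S(23/4) = 4213/3776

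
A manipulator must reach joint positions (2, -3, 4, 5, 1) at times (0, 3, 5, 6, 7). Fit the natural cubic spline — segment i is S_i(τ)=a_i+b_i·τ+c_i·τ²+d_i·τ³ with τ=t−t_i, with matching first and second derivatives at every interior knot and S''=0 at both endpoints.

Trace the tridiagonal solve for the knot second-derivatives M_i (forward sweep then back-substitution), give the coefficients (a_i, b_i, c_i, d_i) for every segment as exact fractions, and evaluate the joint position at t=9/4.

  seg 0: a=2 b=-4459/1284 c=0 d=773/3852
  seg 1: a=-3 b=1249/642 c=773/428 d=-1321/2568
  seg 2: a=4 b=962/321 c=-137/107 d=-230/321
  seg 3: a=5 b=-550/321 c=-367/107 d=367/321
S(9/4) = -96635/27392

Δ: Δ0=-5/3, Δ1=7/2, Δ2=1, Δ3=-4
row 1: diag=10, rhs=31; c'=1/5, d'=31/10
row 2: denom=6−2·1/5=28/5; d'=(-15−2·31/10)/(28/5)=-53/14
row 3: denom=4−1·5/28=107/28; d'=(-30−1·-53/14)/(107/28)=-734/107
back: M3=-734/107
back: M2=-53/14−5/28·-734/107=-274/107
back: M1=31/10−1/5·-274/107=773/214
M: M0=0, M1=773/214, M2=-274/107, M3=-734/107, M4=0
seg 0: a=2, c=M0/2=0, d=(M1−M0)/(6·3)=773/3852, b=Δ0−h0·(2M0+M1)/6=-4459/1284
seg 1: a=-3, c=M1/2=773/428, d=(M2−M1)/(6·2)=-1321/2568, b=Δ1−h1·(2M1+M2)/6=1249/642
seg 2: a=4, c=M2/2=-137/107, d=(M3−M2)/(6·1)=-230/321, b=Δ2−h2·(2M2+M3)/6=962/321
seg 3: a=5, c=M3/2=-367/107, d=(M4−M3)/(6·1)=367/321, b=Δ3−h3·(2M3+M4)/6=-550/321
t_q=9/4 → seg 0, τ=9/4; S=2+-4459/1284·τ+0·τ²+773/3852·τ³=-96635/27392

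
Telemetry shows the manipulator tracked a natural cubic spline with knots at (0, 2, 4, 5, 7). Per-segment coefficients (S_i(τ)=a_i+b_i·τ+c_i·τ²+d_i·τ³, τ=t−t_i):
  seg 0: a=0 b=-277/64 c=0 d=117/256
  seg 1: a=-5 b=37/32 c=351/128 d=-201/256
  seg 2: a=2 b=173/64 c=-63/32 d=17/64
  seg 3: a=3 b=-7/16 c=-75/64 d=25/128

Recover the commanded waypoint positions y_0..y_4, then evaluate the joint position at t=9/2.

y_0=0 y_1=-5 y_2=2 y_3=3 y_4=-1
S(9/2) = 1481/512

y_0 = S_0(0) = a_0 = 0
y_1 = S_1(0) = a_1 = -5
y_2 = S_2(0) = a_2 = 2
y_3 = S_3(0) = a_3 = 3
y_4 = S_3(2) = -1
t_q=9/2 is in segment 2 (τ=1/2); S_2(τ)=1481/512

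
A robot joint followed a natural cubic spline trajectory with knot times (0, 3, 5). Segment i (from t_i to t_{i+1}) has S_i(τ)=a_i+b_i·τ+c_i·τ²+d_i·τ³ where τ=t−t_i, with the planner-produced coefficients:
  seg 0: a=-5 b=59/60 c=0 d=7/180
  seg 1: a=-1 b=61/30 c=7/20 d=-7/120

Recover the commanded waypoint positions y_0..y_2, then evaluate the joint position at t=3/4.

y_0 = S_0(0) = a_0 = -5
y_1 = S_1(0) = a_1 = -1
y_2 = S_1(2) = 4
t_q=3/4 is in segment 0 (τ=3/4); S_0(τ)=-1087/256

y_0=-5 y_1=-1 y_2=4
S(3/4) = -1087/256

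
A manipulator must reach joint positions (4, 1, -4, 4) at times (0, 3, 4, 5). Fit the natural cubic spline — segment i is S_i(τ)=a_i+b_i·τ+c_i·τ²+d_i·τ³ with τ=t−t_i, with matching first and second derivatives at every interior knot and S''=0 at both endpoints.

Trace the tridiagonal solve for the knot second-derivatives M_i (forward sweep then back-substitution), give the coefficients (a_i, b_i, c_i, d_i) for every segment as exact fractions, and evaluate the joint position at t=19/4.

  seg 0: a=4 b=56/31 c=0 d=-29/93
  seg 1: a=1 b=-205/31 c=-87/31 d=137/31
  seg 2: a=-4 b=32/31 c=324/31 d=-108/31
S(19/4) = 587/496

Δ: Δ0=-1, Δ1=-5, Δ2=8
row 1: diag=8, rhs=-24; c'=1/8, d'=-3
row 2: denom=4−1·1/8=31/8; d'=(78−1·-3)/(31/8)=648/31
back: M2=648/31
back: M1=-3−1/8·648/31=-174/31
M: M0=0, M1=-174/31, M2=648/31, M3=0
seg 0: a=4, c=M0/2=0, d=(M1−M0)/(6·3)=-29/93, b=Δ0−h0·(2M0+M1)/6=56/31
seg 1: a=1, c=M1/2=-87/31, d=(M2−M1)/(6·1)=137/31, b=Δ1−h1·(2M1+M2)/6=-205/31
seg 2: a=-4, c=M2/2=324/31, d=(M3−M2)/(6·1)=-108/31, b=Δ2−h2·(2M2+M3)/6=32/31
t_q=19/4 → seg 2, τ=3/4; S=-4+32/31·τ+324/31·τ²+-108/31·τ³=587/496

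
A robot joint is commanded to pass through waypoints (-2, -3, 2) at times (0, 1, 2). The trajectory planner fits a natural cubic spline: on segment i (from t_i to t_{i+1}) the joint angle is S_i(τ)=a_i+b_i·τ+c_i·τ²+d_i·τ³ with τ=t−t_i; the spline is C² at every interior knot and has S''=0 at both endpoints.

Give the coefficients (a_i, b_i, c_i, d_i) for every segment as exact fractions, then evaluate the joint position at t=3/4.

  seg 0: a=-2 b=-5/2 c=0 d=3/2
  seg 1: a=-3 b=2 c=9/2 d=-3/2
S(3/4) = -415/128

Δ: Δ0=-1, Δ1=5
row 1: diag=4, rhs=36; c'=1/4, d'=9
back: M1=9
M: M0=0, M1=9, M2=0
seg 0: a=-2, c=M0/2=0, d=(M1−M0)/(6·1)=3/2, b=Δ0−h0·(2M0+M1)/6=-5/2
seg 1: a=-3, c=M1/2=9/2, d=(M2−M1)/(6·1)=-3/2, b=Δ1−h1·(2M1+M2)/6=2
t_q=3/4 → seg 0, τ=3/4; S=-2+-5/2·τ+0·τ²+3/2·τ³=-415/128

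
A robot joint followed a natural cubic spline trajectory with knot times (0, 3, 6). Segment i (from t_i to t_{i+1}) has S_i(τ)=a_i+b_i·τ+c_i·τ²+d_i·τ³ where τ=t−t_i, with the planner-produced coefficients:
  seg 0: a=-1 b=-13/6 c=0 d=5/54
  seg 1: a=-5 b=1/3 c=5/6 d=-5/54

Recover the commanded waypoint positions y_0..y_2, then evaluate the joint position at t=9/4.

y_0 = S_0(0) = a_0 = -1
y_1 = S_1(0) = a_1 = -5
y_2 = S_1(3) = 1
t_q=9/4 is in segment 0 (τ=9/4); S_0(τ)=-617/128

y_0=-1 y_1=-5 y_2=1
S(9/4) = -617/128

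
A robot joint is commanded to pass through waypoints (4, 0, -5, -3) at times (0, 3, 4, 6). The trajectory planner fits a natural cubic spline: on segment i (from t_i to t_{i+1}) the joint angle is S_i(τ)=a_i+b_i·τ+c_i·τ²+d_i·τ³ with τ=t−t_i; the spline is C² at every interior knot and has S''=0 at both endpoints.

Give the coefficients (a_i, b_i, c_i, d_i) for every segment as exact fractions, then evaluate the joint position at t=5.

Δ: Δ0=-4/3, Δ1=-5, Δ2=1
row 1: diag=8, rhs=-22; c'=1/8, d'=-11/4
row 2: denom=6−1·1/8=47/8; d'=(36−1·-11/4)/(47/8)=310/47
back: M2=310/47
back: M1=-11/4−1/8·310/47=-168/47
M: M0=0, M1=-168/47, M2=310/47, M3=0
seg 0: a=4, c=M0/2=0, d=(M1−M0)/(6·3)=-28/141, b=Δ0−h0·(2M0+M1)/6=64/141
seg 1: a=0, c=M1/2=-84/47, d=(M2−M1)/(6·1)=239/141, b=Δ1−h1·(2M1+M2)/6=-692/141
seg 2: a=-5, c=M2/2=155/47, d=(M3−M2)/(6·2)=-155/282, b=Δ2−h2·(2M2+M3)/6=-479/141
t_q=5 → seg 2, τ=1; S=-5+-479/141·τ+155/47·τ²+-155/282·τ³=-531/94

  seg 0: a=4 b=64/141 c=0 d=-28/141
  seg 1: a=0 b=-692/141 c=-84/47 d=239/141
  seg 2: a=-5 b=-479/141 c=155/47 d=-155/282
S(5) = -531/94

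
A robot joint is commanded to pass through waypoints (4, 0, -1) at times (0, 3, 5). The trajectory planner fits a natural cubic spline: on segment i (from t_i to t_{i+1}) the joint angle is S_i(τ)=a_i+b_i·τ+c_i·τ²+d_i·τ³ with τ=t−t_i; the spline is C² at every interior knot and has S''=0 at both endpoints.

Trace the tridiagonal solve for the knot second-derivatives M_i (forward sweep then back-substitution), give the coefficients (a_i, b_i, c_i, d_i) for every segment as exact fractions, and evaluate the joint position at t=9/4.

  seg 0: a=4 b=-19/12 c=0 d=1/36
  seg 1: a=0 b=-5/6 c=1/4 d=-1/24
S(9/4) = 193/256

Δ: Δ0=-4/3, Δ1=-1/2
row 1: diag=10, rhs=5; c'=1/5, d'=1/2
back: M1=1/2
M: M0=0, M1=1/2, M2=0
seg 0: a=4, c=M0/2=0, d=(M1−M0)/(6·3)=1/36, b=Δ0−h0·(2M0+M1)/6=-19/12
seg 1: a=0, c=M1/2=1/4, d=(M2−M1)/(6·2)=-1/24, b=Δ1−h1·(2M1+M2)/6=-5/6
t_q=9/4 → seg 0, τ=9/4; S=4+-19/12·τ+0·τ²+1/36·τ³=193/256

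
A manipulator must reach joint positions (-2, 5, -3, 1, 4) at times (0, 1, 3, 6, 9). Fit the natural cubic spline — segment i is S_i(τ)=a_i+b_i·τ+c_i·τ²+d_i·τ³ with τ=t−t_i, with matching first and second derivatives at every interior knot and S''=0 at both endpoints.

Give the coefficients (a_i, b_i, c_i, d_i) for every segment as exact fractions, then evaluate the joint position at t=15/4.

  seg 0: a=-2 b=5677/618 c=0 d=-1351/618
  seg 1: a=5 b=812/309 c=-1351/206 d=2005/1236
  seg 2: a=-3 b=-1279/309 c=327/103 d=-1252/2781
  seg 3: a=1 b=851/309 c=-271/309 d=271/2781
S(15/4) = -3715/824

Δ: Δ0=7, Δ1=-4, Δ2=4/3, Δ3=1
row 1: diag=6, rhs=-66; c'=1/3, d'=-11
row 2: denom=10−2·1/3=28/3; d'=(32−2·-11)/(28/3)=81/14
row 3: denom=12−3·9/28=309/28; d'=(-2−3·81/14)/(309/28)=-542/309
back: M3=-542/309
back: M2=81/14−9/28·-542/309=654/103
back: M1=-11−1/3·654/103=-1351/103
M: M0=0, M1=-1351/103, M2=654/103, M3=-542/309, M4=0
seg 0: a=-2, c=M0/2=0, d=(M1−M0)/(6·1)=-1351/618, b=Δ0−h0·(2M0+M1)/6=5677/618
seg 1: a=5, c=M1/2=-1351/206, d=(M2−M1)/(6·2)=2005/1236, b=Δ1−h1·(2M1+M2)/6=812/309
seg 2: a=-3, c=M2/2=327/103, d=(M3−M2)/(6·3)=-1252/2781, b=Δ2−h2·(2M2+M3)/6=-1279/309
seg 3: a=1, c=M3/2=-271/309, d=(M4−M3)/(6·3)=271/2781, b=Δ3−h3·(2M3+M4)/6=851/309
t_q=15/4 → seg 2, τ=3/4; S=-3+-1279/309·τ+327/103·τ²+-1252/2781·τ³=-3715/824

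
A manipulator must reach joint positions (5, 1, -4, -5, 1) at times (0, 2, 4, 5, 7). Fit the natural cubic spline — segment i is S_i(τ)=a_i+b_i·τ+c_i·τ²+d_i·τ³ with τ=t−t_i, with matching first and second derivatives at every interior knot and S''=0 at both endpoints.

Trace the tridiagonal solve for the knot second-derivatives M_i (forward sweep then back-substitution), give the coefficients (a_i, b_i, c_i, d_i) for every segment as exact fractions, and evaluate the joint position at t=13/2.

Δ: Δ0=-2, Δ1=-5/2, Δ2=-1, Δ3=3
row 1: diag=8, rhs=-3; c'=1/4, d'=-3/8
row 2: denom=6−2·1/4=11/2; d'=(9−2·-3/8)/(11/2)=39/22
row 3: denom=6−1·2/11=64/11; d'=(24−1·39/22)/(64/11)=489/128
back: M3=489/128
back: M2=39/22−2/11·489/128=69/64
back: M1=-3/8−1/4·69/64=-165/256
M: M0=0, M1=-165/256, M2=69/64, M3=489/128, M4=0
seg 0: a=5, c=M0/2=0, d=(M1−M0)/(6·2)=-55/1024, b=Δ0−h0·(2M0+M1)/6=-457/256
seg 1: a=1, c=M1/2=-165/512, d=(M2−M1)/(6·2)=147/1024, b=Δ1−h1·(2M1+M2)/6=-311/128
seg 2: a=-4, c=M2/2=69/128, d=(M3−M2)/(6·1)=117/256, b=Δ2−h2·(2M2+M3)/6=-511/256
seg 3: a=-5, c=M3/2=489/256, d=(M4−M3)/(6·2)=-163/512, b=Δ3−h3·(2M3+M4)/6=29/64
t_q=13/2 → seg 3, τ=3/2; S=-5+29/64·τ+489/256·τ²+-163/512·τ³=-4493/4096

  seg 0: a=5 b=-457/256 c=0 d=-55/1024
  seg 1: a=1 b=-311/128 c=-165/512 d=147/1024
  seg 2: a=-4 b=-511/256 c=69/128 d=117/256
  seg 3: a=-5 b=29/64 c=489/256 d=-163/512
S(13/2) = -4493/4096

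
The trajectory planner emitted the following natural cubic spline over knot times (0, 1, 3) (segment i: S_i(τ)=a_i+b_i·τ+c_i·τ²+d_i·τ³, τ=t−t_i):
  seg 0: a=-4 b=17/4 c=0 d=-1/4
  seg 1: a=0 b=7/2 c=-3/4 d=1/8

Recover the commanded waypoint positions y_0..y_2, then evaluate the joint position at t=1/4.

y_0=-4 y_1=0 y_2=5
S(1/4) = -753/256

y_0 = S_0(0) = a_0 = -4
y_1 = S_1(0) = a_1 = 0
y_2 = S_1(2) = 5
t_q=1/4 is in segment 0 (τ=1/4); S_0(τ)=-753/256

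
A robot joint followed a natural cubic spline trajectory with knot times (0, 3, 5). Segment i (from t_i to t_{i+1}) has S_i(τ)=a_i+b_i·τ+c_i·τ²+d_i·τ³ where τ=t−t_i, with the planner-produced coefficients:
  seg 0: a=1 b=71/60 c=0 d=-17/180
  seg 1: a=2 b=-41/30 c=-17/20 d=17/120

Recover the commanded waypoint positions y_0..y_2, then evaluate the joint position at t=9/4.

y_0=1 y_1=2 y_2=-3
S(9/4) = 3311/1280

y_0 = S_0(0) = a_0 = 1
y_1 = S_1(0) = a_1 = 2
y_2 = S_1(2) = -3
t_q=9/4 is in segment 0 (τ=9/4); S_0(τ)=3311/1280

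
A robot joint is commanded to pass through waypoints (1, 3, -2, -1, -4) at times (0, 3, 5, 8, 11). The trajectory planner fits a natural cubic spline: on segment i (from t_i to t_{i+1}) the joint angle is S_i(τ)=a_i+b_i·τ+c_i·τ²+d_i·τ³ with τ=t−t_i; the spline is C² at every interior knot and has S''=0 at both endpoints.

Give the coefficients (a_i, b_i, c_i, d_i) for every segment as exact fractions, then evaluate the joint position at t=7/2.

Δ: Δ0=2/3, Δ1=-5/2, Δ2=1/3, Δ3=-1
row 1: diag=10, rhs=-19; c'=1/5, d'=-19/10
row 2: denom=10−2·1/5=48/5; d'=(17−2·-19/10)/(48/5)=13/6
row 3: denom=12−3·5/16=177/16; d'=(-8−3·13/6)/(177/16)=-232/177
back: M3=-232/177
back: M2=13/6−5/16·-232/177=152/59
back: M1=-19/10−1/5·152/59=-285/118
M: M0=0, M1=-285/118, M2=152/59, M3=-232/177, M4=0
seg 0: a=1, c=M0/2=0, d=(M1−M0)/(6·3)=-95/708, b=Δ0−h0·(2M0+M1)/6=1327/708
seg 1: a=3, c=M1/2=-285/236, d=(M2−M1)/(6·2)=589/1416, b=Δ1−h1·(2M1+M2)/6=-619/354
seg 2: a=-2, c=M2/2=76/59, d=(M3−M2)/(6·3)=-344/1593, b=Δ2−h2·(2M2+M3)/6=-281/177
seg 3: a=-1, c=M3/2=-116/177, d=(M4−M3)/(6·3)=116/1593, b=Δ3−h3·(2M3+M4)/6=55/177
t_q=7/2 → seg 1, τ=1/2; S=3+-619/354·τ+-285/236·τ²+589/1416·τ³=7083/3776

  seg 0: a=1 b=1327/708 c=0 d=-95/708
  seg 1: a=3 b=-619/354 c=-285/236 d=589/1416
  seg 2: a=-2 b=-281/177 c=76/59 d=-344/1593
  seg 3: a=-1 b=55/177 c=-116/177 d=116/1593
S(7/2) = 7083/3776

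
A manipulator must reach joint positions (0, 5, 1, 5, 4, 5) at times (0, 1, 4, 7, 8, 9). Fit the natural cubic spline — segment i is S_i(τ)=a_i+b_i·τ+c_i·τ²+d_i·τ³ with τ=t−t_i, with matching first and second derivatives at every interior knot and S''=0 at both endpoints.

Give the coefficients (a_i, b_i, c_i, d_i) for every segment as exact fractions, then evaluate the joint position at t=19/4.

  seg 0: a=0 b=4841/803 c=0 d=-826/803
  seg 1: a=5 b=2363/803 c=-2478/803 d=1091/1971
  seg 2: a=1 b=-504/803 c=4567/2409 d=-8977/21681
  seg 3: a=5 b=-347/803 c=-1470/803 d=1014/803
  seg 4: a=4 b=-245/803 c=1572/803 d=-524/803
S(19/4) = 73027/51392

Δ: Δ0=5, Δ1=-4/3, Δ2=4/3, Δ3=-1, Δ4=1
row 1: diag=8, rhs=-38; c'=3/8, d'=-19/4
row 2: denom=12−3·3/8=87/8; d'=(16−3·-19/4)/(87/8)=242/87
row 3: denom=8−3·8/29=208/29; d'=(-14−3·242/87)/(208/29)=-81/26
row 4: denom=4−1·29/208=803/208; d'=(12−1·-81/26)/(803/208)=3144/803
back: M4=3144/803
back: M3=-81/26−29/208·3144/803=-2940/803
back: M2=242/87−8/29·-2940/803=9134/2409
back: M1=-19/4−3/8·9134/2409=-4956/803
M: M0=0, M1=-4956/803, M2=9134/2409, M3=-2940/803, M4=3144/803, M5=0
seg 0: a=0, c=M0/2=0, d=(M1−M0)/(6·1)=-826/803, b=Δ0−h0·(2M0+M1)/6=4841/803
seg 1: a=5, c=M1/2=-2478/803, d=(M2−M1)/(6·3)=1091/1971, b=Δ1−h1·(2M1+M2)/6=2363/803
seg 2: a=1, c=M2/2=4567/2409, d=(M3−M2)/(6·3)=-8977/21681, b=Δ2−h2·(2M2+M3)/6=-504/803
seg 3: a=5, c=M3/2=-1470/803, d=(M4−M3)/(6·1)=1014/803, b=Δ3−h3·(2M3+M4)/6=-347/803
seg 4: a=4, c=M4/2=1572/803, d=(M5−M4)/(6·1)=-524/803, b=Δ4−h4·(2M4+M5)/6=-245/803
t_q=19/4 → seg 2, τ=3/4; S=1+-504/803·τ+4567/2409·τ²+-8977/21681·τ³=73027/51392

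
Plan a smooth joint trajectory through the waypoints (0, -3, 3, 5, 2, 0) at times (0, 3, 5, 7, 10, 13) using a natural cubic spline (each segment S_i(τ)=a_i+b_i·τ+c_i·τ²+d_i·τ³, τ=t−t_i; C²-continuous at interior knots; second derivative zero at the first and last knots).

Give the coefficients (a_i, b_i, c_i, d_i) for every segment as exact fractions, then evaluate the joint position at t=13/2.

Δ: Δ0=-1, Δ1=3, Δ2=1, Δ3=-1, Δ4=-2/3
row 1: diag=10, rhs=24; c'=1/5, d'=12/5
row 2: denom=8−2·1/5=38/5; d'=(-12−2·12/5)/(38/5)=-42/19
row 3: denom=10−2·5/19=180/19; d'=(-12−2·-42/19)/(180/19)=-4/5
row 4: denom=12−3·19/60=221/20; d'=(2−3·-4/5)/(221/20)=88/221
back: M4=88/221
back: M3=-4/5−19/60·88/221=-614/663
back: M2=-42/19−5/19·-614/663=-1304/663
back: M1=12/5−1/5·-1304/663=1852/663
M: M0=0, M1=1852/663, M2=-1304/663, M3=-614/663, M4=88/221, M5=0
seg 0: a=0, c=M0/2=0, d=(M1−M0)/(6·3)=926/5967, b=Δ0−h0·(2M0+M1)/6=-1589/663
seg 1: a=-3, c=M1/2=926/663, d=(M2−M1)/(6·2)=-263/663, b=Δ1−h1·(2M1+M2)/6=1189/663
seg 2: a=3, c=M2/2=-652/663, d=(M3−M2)/(6·2)=115/1326, b=Δ2−h2·(2M2+M3)/6=579/221
seg 3: a=5, c=M3/2=-307/663, d=(M4−M3)/(6·3)=439/5967, b=Δ3−h3·(2M3+M4)/6=-181/663
seg 4: a=2, c=M4/2=44/221, d=(M5−M4)/(6·3)=-44/1989, b=Δ4−h4·(2M4+M5)/6=-706/663
t_q=13/2 → seg 2, τ=3/2; S=3+579/221·τ+-652/663·τ²+115/1326·τ³=17715/3536

  seg 0: a=0 b=-1589/663 c=0 d=926/5967
  seg 1: a=-3 b=1189/663 c=926/663 d=-263/663
  seg 2: a=3 b=579/221 c=-652/663 d=115/1326
  seg 3: a=5 b=-181/663 c=-307/663 d=439/5967
  seg 4: a=2 b=-706/663 c=44/221 d=-44/1989
S(13/2) = 17715/3536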